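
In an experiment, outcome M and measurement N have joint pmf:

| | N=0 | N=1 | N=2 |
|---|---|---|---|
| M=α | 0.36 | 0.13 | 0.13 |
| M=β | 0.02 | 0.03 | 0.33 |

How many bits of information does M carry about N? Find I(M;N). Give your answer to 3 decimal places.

0.338 bits

Marginals: p(M) = (0.6200, 0.3800), p(N) = (0.3800, 0.1600, 0.4600).
I(M;N) = Σ p(x,y)·log₂[p(x,y)/(p(x)p(y))].
  (α,0): 0.36·log₂(1.5280) = 0.2202
  (α,1): 0.13·log₂(1.3105) = 0.0507
  (α,2): 0.13·log₂(0.4558) = -0.1474
  (β,0): 0.02·log₂(0.1385) = -0.0570
  (β,1): 0.03·log₂(0.4934) = -0.0306
  (β,2): 0.33·log₂(1.8879) = 0.3025
Sum = 0.338 bits.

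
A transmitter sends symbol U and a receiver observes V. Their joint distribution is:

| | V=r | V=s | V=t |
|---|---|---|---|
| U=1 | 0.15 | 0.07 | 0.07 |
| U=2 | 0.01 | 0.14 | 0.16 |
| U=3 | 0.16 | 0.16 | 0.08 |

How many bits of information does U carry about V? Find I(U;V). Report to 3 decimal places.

Marginals: p(U) = (0.2900, 0.3100, 0.4000), p(V) = (0.3200, 0.3700, 0.3100).
I(U;V) = H(U) + H(V) − H(U,V).
H(U) = 1.5705, H(V) = 1.5806, H(U,V) = 2.9718.
I(U;V) = 1.5705 + 1.5806 − 2.9718 = 0.179 bits.

0.179 bits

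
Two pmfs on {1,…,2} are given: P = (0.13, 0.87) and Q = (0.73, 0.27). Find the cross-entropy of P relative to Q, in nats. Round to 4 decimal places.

1.1800 nats

H(P,Q) = −Σ p·ln q.
  −0.13·ln(0.73) = 0.04091
  −0.87·ln(0.27) = 1.13912
H(P,Q) = 1.1800 nats.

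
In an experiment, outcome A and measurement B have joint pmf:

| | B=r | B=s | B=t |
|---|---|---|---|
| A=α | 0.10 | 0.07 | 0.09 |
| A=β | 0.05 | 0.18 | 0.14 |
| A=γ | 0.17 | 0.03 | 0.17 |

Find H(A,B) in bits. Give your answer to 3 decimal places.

2.993 bits

H(A,B) = −Σ p(x,y)·log₂ p(x,y) over all 9 cells.
  cell (α,r): −0.10·log₂0.10 = 0.3322
  cell (α,s): −0.07·log₂0.07 = 0.2686
  cell (α,t): −0.09·log₂0.09 = 0.3127
  cell (β,r): −0.05·log₂0.05 = 0.2161
  cell (β,s): −0.18·log₂0.18 = 0.4453
  cell (β,t): −0.14·log₂0.14 = 0.3971
  cell (γ,r): −0.17·log₂0.17 = 0.4346
  cell (γ,s): −0.03·log₂0.03 = 0.1518
  cell (γ,t): −0.17·log₂0.17 = 0.4346
Sum = 2.993 bits.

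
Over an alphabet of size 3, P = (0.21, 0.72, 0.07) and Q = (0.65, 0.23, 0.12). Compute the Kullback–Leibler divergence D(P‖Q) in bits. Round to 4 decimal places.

0.7886 bits

D(P‖Q) = Σ p·log₂(p/q).
  0.21·log₂(0.21/0.65) = -0.34231
  0.72·log₂(0.72/0.23) = 1.18538
  0.07·log₂(0.07/0.12) = -0.05443
D(P‖Q) = 0.7886 bits.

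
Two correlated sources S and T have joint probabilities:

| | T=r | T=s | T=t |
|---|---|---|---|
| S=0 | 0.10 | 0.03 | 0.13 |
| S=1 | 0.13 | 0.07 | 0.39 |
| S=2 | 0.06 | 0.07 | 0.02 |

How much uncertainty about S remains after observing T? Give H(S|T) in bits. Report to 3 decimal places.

1.240 bits

Marginals: p(S) = (0.2600, 0.5900, 0.1500), p(T) = (0.2900, 0.1700, 0.5400).
H(S|T) = Σ p(T) · H(S|T=·).
  T=r: p=0.2900, H(S|T=r) = 1.5189
  T=s: p=0.1700, H(S|T=s) = 1.4958
  T=t: p=0.5400, H(S|T=t) = 1.0098
Weighted sum = 1.240 bits.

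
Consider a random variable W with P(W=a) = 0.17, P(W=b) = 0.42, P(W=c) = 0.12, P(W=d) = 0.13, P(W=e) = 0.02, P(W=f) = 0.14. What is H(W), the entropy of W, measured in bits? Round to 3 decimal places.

2.220 bits

H(W) = −Σ p·log₂ p.
  −(0.17)·log₂(0.17) = 0.4346
  −(0.42)·log₂(0.42) = 0.5256
  −(0.12)·log₂(0.12) = 0.3671
  −(0.13)·log₂(0.13) = 0.3826
  −(0.02)·log₂(0.02) = 0.1129
  −(0.14)·log₂(0.14) = 0.3971
Sum: 0.4346 + 0.5256 + 0.3671 + 0.3826 + 0.1129 + 0.3971 = 2.220 bits.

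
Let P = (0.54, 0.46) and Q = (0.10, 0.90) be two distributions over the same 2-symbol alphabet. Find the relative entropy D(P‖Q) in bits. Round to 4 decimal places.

D(P‖Q) = Σ p·log₂(p/q).
  0.54·log₂(0.54/0.10) = 1.31380
  0.46·log₂(0.46/0.90) = -0.44541
D(P‖Q) = 0.8684 bits.

0.8684 bits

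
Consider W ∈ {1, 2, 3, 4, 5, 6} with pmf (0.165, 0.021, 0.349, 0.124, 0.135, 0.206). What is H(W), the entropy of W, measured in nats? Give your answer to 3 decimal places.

H(W) = −Σ p·ln p.
  −(0.165)·ln(0.165) = 0.2973
  −(0.021)·ln(0.021) = 0.0811
  −(0.349)·ln(0.349) = 0.3674
  −(0.124)·ln(0.124) = 0.2588
  −(0.135)·ln(0.135) = 0.2703
  −(0.206)·ln(0.206) = 0.3255
Sum: 0.2973 + 0.0811 + 0.3674 + 0.2588 + 0.2703 + 0.3255 = 1.600 nats.

1.600 nats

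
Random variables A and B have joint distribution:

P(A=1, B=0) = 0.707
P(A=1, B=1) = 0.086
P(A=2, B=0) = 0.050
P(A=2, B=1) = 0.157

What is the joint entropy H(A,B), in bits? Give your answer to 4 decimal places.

H(A,B) = −Σ p(x,y)·log₂ p(x,y) over all 4 cells.
  cell (1,0): −0.707·log₂0.707 = 0.35365
  cell (1,1): −0.086·log₂0.086 = 0.30440
  cell (2,0): −0.050·log₂0.050 = 0.21610
  cell (2,1): −0.157·log₂0.157 = 0.41937
Sum = 1.2935 bits.

1.2935 bits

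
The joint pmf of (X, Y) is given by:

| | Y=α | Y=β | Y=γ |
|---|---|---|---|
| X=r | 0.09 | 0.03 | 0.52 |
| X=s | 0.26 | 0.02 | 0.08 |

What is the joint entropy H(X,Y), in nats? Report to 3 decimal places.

H(X,Y) = −Σ p(x,y)·ln p(x,y) over all 6 cells.
  cell (r,α): −0.09·ln0.09 = 0.2167
  cell (r,β): −0.03·ln0.03 = 0.1052
  cell (r,γ): −0.52·ln0.52 = 0.3400
  cell (s,α): −0.26·ln0.26 = 0.3502
  cell (s,β): −0.02·ln0.02 = 0.0782
  cell (s,γ): −0.08·ln0.08 = 0.2021
Sum = 1.292 nats.

1.292 nats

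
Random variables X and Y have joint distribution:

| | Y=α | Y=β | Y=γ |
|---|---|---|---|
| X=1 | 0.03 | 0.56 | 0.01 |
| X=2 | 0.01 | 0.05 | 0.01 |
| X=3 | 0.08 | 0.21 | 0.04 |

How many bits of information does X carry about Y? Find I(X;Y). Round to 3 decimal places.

Marginals: p(X) = (0.6000, 0.0700, 0.3300), p(Y) = (0.1200, 0.8200, 0.0600).
I(X;Y) = H(X) + H(Y) − H(X,Y).
H(X) = 1.2386, H(Y) = 0.8454, H(X,Y) = 1.9857.
I(X;Y) = 1.2386 + 0.8454 − 1.9857 = 0.098 bits.

0.098 bits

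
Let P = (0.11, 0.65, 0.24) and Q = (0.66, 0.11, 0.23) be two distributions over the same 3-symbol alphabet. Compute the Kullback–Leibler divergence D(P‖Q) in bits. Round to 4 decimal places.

1.3963 bits

D(P‖Q) = Σ p·log₂(p/q).
  0.11·log₂(0.11/0.66) = -0.28435
  0.65·log₂(0.65/0.11) = 1.66591
  0.24·log₂(0.24/0.23) = 0.01474
D(P‖Q) = 1.3963 bits.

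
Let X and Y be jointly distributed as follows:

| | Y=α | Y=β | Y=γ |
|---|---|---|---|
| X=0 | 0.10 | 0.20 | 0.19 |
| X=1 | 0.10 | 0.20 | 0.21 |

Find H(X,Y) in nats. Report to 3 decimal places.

H(X,Y) = −Σ p(x,y)·ln p(x,y) over all 6 cells.
  cell (0,α): −0.10·ln0.10 = 0.2303
  cell (0,β): −0.20·ln0.20 = 0.3219
  cell (0,γ): −0.19·ln0.19 = 0.3155
  cell (1,α): −0.10·ln0.10 = 0.2303
  cell (1,β): −0.20·ln0.20 = 0.3219
  cell (1,γ): −0.21·ln0.21 = 0.3277
Sum = 1.748 nats.

1.748 nats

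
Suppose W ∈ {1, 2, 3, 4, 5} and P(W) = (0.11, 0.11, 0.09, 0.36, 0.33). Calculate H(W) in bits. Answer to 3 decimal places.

2.072 bits

H(W) = −Σ p·log₂ p.
  −(0.11)·log₂(0.11) = 0.3503
  −(0.11)·log₂(0.11) = 0.3503
  −(0.09)·log₂(0.09) = 0.3127
  −(0.36)·log₂(0.36) = 0.5306
  −(0.33)·log₂(0.33) = 0.5278
Sum: 0.3503 + 0.3503 + 0.3127 + 0.5306 + 0.5278 = 2.072 bits.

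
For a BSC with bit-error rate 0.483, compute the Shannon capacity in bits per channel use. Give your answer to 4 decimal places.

Binary symmetric channel: C = 1 − h₂(ε) where h₂ is the binary entropy function.
h₂(0.483) = −0.483·log₂0.483 − 0.517·log₂0.517 = 0.9992.
C = 1 − 0.9992 = 0.0008 bits per channel use.

0.0008 bits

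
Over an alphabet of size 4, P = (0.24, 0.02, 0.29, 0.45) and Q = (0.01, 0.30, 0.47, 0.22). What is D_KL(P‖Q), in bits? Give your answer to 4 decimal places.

1.2848 bits

D(P‖Q) = Σ p·log₂(p/q).
  0.24·log₂(0.24/0.01) = 1.10039
  0.02·log₂(0.02/0.30) = -0.07814
  0.29·log₂(0.29/0.47) = -0.20202
  0.45·log₂(0.45/0.22) = 0.46459
D(P‖Q) = 1.2848 bits.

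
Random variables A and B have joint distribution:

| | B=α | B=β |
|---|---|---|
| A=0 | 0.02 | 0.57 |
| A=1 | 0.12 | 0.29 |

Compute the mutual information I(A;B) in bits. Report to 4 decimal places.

0.1006 bits

Marginals: p(A) = (0.5900, 0.4100), p(B) = (0.1400, 0.8600).
I(A;B) = H(A) + H(B) − H(A,B).
H(A) = 0.9765, H(B) = 0.5842, H(A,B) = 1.4601.
I(A;B) = 0.9765 + 0.5842 − 1.4601 = 0.1006 bits.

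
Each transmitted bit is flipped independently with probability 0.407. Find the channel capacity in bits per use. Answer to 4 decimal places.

0.0251 bits

Binary symmetric channel: C = 1 − h₂(ε) where h₂ is the binary entropy function.
h₂(0.407) = −0.407·log₂0.407 − 0.593·log₂0.593 = 0.9749.
C = 1 − 0.9749 = 0.0251 bits per channel use.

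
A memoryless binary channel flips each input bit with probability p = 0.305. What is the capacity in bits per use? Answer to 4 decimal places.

Binary symmetric channel: C = 1 − h₂(ε) where h₂ is the binary entropy function.
h₂(0.305) = −0.305·log₂0.305 − 0.695·log₂0.695 = 0.8873.
C = 1 − 0.8873 = 0.1127 bits per channel use.

0.1127 bits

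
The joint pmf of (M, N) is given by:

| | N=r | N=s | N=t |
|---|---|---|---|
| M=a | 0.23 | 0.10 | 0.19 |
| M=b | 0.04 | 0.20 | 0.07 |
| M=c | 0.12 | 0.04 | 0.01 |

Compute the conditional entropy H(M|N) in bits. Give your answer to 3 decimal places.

Chain rule: H(M|N) = H(M,N) − H(N).
Marginals: p(M) = (0.5200, 0.3100, 0.1700), p(N) = (0.3900, 0.3400, 0.2700).
H(M,N) = 2.8130 bits; H(N) = 1.5690 bits.
H(M|N) = 2.8130 − 1.5690 = 1.244 bits.

1.244 bits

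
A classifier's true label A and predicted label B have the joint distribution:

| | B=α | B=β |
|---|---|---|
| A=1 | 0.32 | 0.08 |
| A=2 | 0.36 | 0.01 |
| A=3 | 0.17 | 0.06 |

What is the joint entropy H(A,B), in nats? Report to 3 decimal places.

1.451 nats

H(A,B) = −Σ p(x,y)·ln p(x,y) over all 6 cells.
  cell (1,α): −0.32·ln0.32 = 0.3646
  cell (1,β): −0.08·ln0.08 = 0.2021
  cell (2,α): −0.36·ln0.36 = 0.3678
  cell (2,β): −0.01·ln0.01 = 0.0461
  cell (3,α): −0.17·ln0.17 = 0.3012
  cell (3,β): −0.06·ln0.06 = 0.1688
Sum = 1.451 nats.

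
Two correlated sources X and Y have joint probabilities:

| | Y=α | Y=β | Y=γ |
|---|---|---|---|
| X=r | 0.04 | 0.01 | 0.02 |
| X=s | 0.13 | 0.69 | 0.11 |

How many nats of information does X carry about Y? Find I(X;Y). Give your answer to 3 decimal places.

0.053 nats

Marginals: p(X) = (0.0700, 0.9300), p(Y) = (0.1700, 0.7000, 0.1300).
I(X;Y) = H(X) + H(Y) − H(X,Y).
H(X) = 0.2536, H(Y) = 0.8161, H(X,Y) = 1.0171.
I(X;Y) = 0.2536 + 0.8161 − 1.0171 = 0.053 nats.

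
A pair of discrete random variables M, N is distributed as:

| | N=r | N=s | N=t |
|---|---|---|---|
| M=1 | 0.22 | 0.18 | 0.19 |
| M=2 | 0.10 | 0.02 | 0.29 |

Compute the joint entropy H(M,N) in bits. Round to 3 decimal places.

H(M,N) = −Σ p(x,y)·log₂ p(x,y) over all 6 cells.
  cell (1,r): −0.22·log₂0.22 = 0.4806
  cell (1,s): −0.18·log₂0.18 = 0.4453
  cell (1,t): −0.19·log₂0.19 = 0.4552
  cell (2,r): −0.10·log₂0.10 = 0.3322
  cell (2,s): −0.02·log₂0.02 = 0.1129
  cell (2,t): −0.29·log₂0.29 = 0.5179
Sum = 2.344 bits.

2.344 bits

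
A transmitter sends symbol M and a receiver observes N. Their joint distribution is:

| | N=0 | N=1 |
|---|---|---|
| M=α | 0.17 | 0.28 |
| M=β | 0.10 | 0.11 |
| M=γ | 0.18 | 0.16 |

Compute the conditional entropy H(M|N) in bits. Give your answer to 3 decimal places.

1.507 bits

Marginals: p(M) = (0.4500, 0.2100, 0.3400), p(N) = (0.4500, 0.5500).
H(M|N) = Σ p(N) · H(M|N=·).
  N=0: p=0.4500, H(M|N=0) = 1.5415
  N=1: p=0.5500, H(M|N=1) = 1.4785
Weighted sum = 1.507 bits.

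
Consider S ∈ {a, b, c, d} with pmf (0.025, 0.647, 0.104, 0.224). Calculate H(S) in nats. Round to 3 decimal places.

0.944 nats

H(S) = −Σ p·ln p.
  −(0.025)·ln(0.025) = 0.0922
  −(0.647)·ln(0.647) = 0.2817
  −(0.104)·ln(0.104) = 0.2354
  −(0.224)·ln(0.224) = 0.3351
Sum: 0.0922 + 0.2817 + 0.2354 + 0.3351 = 0.944 nats.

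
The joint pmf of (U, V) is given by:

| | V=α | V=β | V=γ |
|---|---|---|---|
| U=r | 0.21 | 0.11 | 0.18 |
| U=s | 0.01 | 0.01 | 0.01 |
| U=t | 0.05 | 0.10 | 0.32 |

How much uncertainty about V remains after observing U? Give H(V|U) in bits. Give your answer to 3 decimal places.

Marginals: p(U) = (0.5000, 0.0300, 0.4700), p(V) = (0.2700, 0.2200, 0.5100).
H(V|U) = Σ p(U) · H(V|U=·).
  U=r: p=0.5000, H(V|U=r) = 1.5368
  U=s: p=0.0300, H(V|U=s) = 1.5850
  U=t: p=0.4700, H(V|U=t) = 1.1965
Weighted sum = 1.378 bits.

1.378 bits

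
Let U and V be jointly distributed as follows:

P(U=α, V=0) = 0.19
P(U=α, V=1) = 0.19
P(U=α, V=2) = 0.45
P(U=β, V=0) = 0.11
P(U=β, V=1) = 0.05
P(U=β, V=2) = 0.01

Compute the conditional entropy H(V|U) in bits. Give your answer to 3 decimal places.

1.404 bits

Marginals: p(U) = (0.8300, 0.1700), p(V) = (0.3000, 0.2400, 0.4600).
H(V|U) = Σ p(U) · H(V|U=·).
  U=α: p=0.8300, H(V|U=α) = 1.4527
  U=β: p=0.1700, H(V|U=β) = 1.1661
Weighted sum = 1.404 bits.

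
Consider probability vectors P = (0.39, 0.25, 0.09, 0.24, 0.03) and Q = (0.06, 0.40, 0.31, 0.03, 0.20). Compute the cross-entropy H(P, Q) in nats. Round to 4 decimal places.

H(P,Q) = −Σ p·ln q.
  −0.39·ln(0.06) = 1.09723
  −0.25·ln(0.40) = 0.22907
  −0.09·ln(0.31) = 0.10541
  −0.24·ln(0.03) = 0.84157
  −0.03·ln(0.20) = 0.04828
H(P,Q) = 2.3216 nats.

2.3216 nats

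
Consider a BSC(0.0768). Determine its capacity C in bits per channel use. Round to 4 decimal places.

Binary symmetric channel: C = 1 − h₂(ε) where h₂ is the binary entropy function.
h₂(0.0768) = −0.0768·log₂0.0768 − 0.9232·log₂0.9232 = 0.3908.
C = 1 − 0.3908 = 0.6092 bits per channel use.

0.6092 bits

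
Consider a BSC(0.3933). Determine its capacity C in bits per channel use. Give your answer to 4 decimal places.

Binary symmetric channel: C = 1 − h₂(ε) where h₂ is the binary entropy function.
h₂(0.3933) = −0.3933·log₂0.3933 − 0.6067·log₂0.6067 = 0.9669.
C = 1 − 0.9669 = 0.0331 bits per channel use.

0.0331 bits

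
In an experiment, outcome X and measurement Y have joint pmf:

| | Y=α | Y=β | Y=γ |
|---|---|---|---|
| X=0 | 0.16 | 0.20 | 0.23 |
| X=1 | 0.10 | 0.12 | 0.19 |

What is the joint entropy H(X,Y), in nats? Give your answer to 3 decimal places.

1.753 nats

H(X,Y) = −Σ p(x,y)·ln p(x,y) over all 6 cells.
  cell (0,α): −0.16·ln0.16 = 0.2932
  cell (0,β): −0.20·ln0.20 = 0.3219
  cell (0,γ): −0.23·ln0.23 = 0.3380
  cell (1,α): −0.10·ln0.10 = 0.2303
  cell (1,β): −0.12·ln0.12 = 0.2544
  cell (1,γ): −0.19·ln0.19 = 0.3155
Sum = 1.753 nats.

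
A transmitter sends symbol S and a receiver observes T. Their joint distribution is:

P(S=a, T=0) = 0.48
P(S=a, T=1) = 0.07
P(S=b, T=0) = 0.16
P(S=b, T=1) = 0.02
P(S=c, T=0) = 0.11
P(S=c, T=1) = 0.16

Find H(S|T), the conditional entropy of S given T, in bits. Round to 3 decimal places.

1.275 bits

Marginals: p(S) = (0.5500, 0.1800, 0.2700), p(T) = (0.7500, 0.2500).
H(S|T) = Σ p(T) · H(S|T=·).
  T=0: p=0.7500, H(S|T=0) = 1.2937
  T=1: p=0.2500, H(S|T=1) = 1.2178
Weighted sum = 1.275 bits.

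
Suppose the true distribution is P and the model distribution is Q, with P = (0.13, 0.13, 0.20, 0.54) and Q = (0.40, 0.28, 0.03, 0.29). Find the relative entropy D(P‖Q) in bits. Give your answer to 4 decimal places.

0.6770 bits

D(P‖Q) = Σ p·log₂(p/q).
  0.13·log₂(0.13/0.40) = -0.21079
  0.13·log₂(0.13/0.28) = -0.14390
  0.20·log₂(0.20/0.03) = 0.54739
  0.54·log₂(0.54/0.29) = 0.48433
D(P‖Q) = 0.6770 bits.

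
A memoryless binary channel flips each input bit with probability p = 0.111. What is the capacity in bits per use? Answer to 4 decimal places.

Binary symmetric channel: C = 1 − h₂(ε) where h₂ is the binary entropy function.
h₂(0.111) = −0.111·log₂0.111 − 0.889·log₂0.889 = 0.5029.
C = 1 − 0.5029 = 0.4971 bits per channel use.

0.4971 bits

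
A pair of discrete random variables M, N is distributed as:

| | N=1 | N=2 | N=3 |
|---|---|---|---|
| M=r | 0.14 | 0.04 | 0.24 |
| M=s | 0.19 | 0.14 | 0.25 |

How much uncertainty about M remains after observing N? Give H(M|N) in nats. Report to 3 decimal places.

0.660 nats

Chain rule: H(M|N) = H(M,N) − H(N).
Marginals: p(M) = (0.4200, 0.5800), p(N) = (0.3300, 0.1800, 0.4900).
H(M,N) = 1.6839 nats; H(N) = 1.0241 nats.
H(M|N) = 1.6839 − 1.0241 = 0.660 nats.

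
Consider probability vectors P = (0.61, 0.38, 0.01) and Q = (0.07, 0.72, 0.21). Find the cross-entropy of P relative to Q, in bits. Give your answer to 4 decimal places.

2.5429 bits

H(P,Q) = −Σ p·log₂ q.
  −0.61·log₂(0.07) = 2.34027
  −0.38·log₂(0.72) = 0.18009
  −0.01·log₂(0.21) = 0.02252
H(P,Q) = 2.5429 bits.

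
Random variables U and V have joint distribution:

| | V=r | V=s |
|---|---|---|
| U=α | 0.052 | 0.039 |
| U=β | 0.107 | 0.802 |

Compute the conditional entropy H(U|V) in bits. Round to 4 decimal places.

0.3727 bits

Chain rule: H(U|V) = H(U,V) − H(V).
Marginals: p(U) = (0.0910, 0.9090), p(V) = (0.1590, 0.8410).
H(U,V) = 1.0046 bits; H(V) = 0.6319 bits.
H(U|V) = 1.0046 − 0.6319 = 0.3727 bits.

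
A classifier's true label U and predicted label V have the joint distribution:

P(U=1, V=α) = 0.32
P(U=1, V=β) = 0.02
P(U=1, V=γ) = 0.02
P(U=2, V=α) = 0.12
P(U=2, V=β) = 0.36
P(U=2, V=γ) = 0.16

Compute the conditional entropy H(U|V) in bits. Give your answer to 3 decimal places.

Chain rule: H(U|V) = H(U,V) − H(V).
Marginals: p(U) = (0.3600, 0.6400), p(V) = (0.4400, 0.3800, 0.1800).
H(U,V) = 2.0725 bits; H(V) = 1.4969 bits.
H(U|V) = 2.0725 − 1.4969 = 0.576 bits.

0.576 bits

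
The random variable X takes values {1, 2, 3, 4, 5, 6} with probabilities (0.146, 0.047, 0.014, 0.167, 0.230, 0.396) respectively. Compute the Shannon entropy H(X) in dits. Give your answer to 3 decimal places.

0.646 dits

H(X) = −Σ p·log₁₀ p.
  −(0.146)·log₁₀(0.146) = 0.1220
  −(0.047)·log₁₀(0.047) = 0.0624
  −(0.014)·log₁₀(0.014) = 0.0260
  −(0.167)·log₁₀(0.167) = 0.1298
  −(0.230)·log₁₀(0.230) = 0.1468
  −(0.396)·log₁₀(0.396) = 0.1593
Sum: 0.1220 + 0.0624 + 0.0260 + 0.1298 + 0.1468 + 0.1593 = 0.646 dits.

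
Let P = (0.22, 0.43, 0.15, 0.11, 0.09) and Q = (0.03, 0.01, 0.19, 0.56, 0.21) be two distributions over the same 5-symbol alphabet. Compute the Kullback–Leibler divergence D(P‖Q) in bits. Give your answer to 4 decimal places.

2.5462 bits

D(P‖Q) = Σ p·log₂(p/q).
  0.22·log₂(0.22/0.03) = 0.63238
  0.43·log₂(0.43/0.01) = 2.33329
  0.15·log₂(0.15/0.19) = -0.05116
  0.11·log₂(0.11/0.56) = -0.25827
  0.09·log₂(0.09/0.21) = -0.11002
D(P‖Q) = 2.5462 bits.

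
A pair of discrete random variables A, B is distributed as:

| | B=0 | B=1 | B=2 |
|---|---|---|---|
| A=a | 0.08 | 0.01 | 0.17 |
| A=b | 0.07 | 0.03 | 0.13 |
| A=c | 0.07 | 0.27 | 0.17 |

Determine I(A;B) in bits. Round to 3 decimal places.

0.196 bits

Marginals: p(A) = (0.2600, 0.2300, 0.5100), p(B) = (0.2200, 0.3100, 0.4700).
I(A;B) = H(A) + H(B) − H(A,B).
H(A) = 1.4884, H(B) = 1.5163, H(A,B) = 2.8087.
I(A;B) = 1.4884 + 1.5163 − 2.8087 = 0.196 bits.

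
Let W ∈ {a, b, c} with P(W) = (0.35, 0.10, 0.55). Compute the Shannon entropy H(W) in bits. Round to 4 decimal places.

H(W) = −Σ p·log₂ p.
  −(0.35)·log₂(0.35) = 0.53010
  −(0.10)·log₂(0.10) = 0.33219
  −(0.55)·log₂(0.55) = 0.47437
Sum: 0.53010 + 0.33219 + 0.47437 = 1.3367 bits.

1.3367 bits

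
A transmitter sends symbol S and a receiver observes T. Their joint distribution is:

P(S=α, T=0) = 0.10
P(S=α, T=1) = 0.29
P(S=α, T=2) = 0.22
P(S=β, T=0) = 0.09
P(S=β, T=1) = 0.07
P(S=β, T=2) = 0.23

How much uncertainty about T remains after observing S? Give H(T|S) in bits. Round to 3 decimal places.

Marginals: p(S) = (0.6100, 0.3900), p(T) = (0.1900, 0.3600, 0.4500).
H(T|S) = Σ p(S) · H(T|S=·).
  S=α: p=0.6100, H(T|S=α) = 1.4683
  S=β: p=0.3900, H(T|S=β) = 1.3823
Weighted sum = 1.435 bits.

1.435 bits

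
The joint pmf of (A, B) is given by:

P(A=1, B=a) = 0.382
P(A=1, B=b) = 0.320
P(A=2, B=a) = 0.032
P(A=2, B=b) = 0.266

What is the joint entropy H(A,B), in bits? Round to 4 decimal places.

1.7235 bits

H(A,B) = −Σ p(x,y)·log₂ p(x,y) over all 4 cells.
  cell (1,a): −0.382·log₂0.382 = 0.53035
  cell (1,b): −0.320·log₂0.320 = 0.52603
  cell (2,a): −0.032·log₂0.032 = 0.15891
  cell (2,b): −0.266·log₂0.266 = 0.50819
Sum = 1.7235 bits.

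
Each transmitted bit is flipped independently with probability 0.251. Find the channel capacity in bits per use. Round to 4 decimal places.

Binary symmetric channel: C = 1 − h₂(ε) where h₂ is the binary entropy function.
h₂(0.251) = −0.251·log₂0.251 − 0.749·log₂0.749 = 0.8129.
C = 1 − 0.8129 = 0.1871 bits per channel use.

0.1871 bits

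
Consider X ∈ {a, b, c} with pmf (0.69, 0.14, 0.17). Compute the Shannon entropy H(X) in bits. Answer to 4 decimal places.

H(X) = −Σ p·log₂ p.
  −(0.69)·log₂(0.69) = 0.36938
  −(0.14)·log₂(0.14) = 0.39711
  −(0.17)·log₂(0.17) = 0.43459
Sum: 0.36938 + 0.39711 + 0.43459 = 1.2011 bits.

1.2011 bits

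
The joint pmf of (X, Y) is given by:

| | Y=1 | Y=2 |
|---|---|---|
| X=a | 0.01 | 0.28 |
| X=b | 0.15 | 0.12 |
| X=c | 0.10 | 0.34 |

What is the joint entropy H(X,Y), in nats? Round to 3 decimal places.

1.539 nats

H(X,Y) = −Σ p(x,y)·ln p(x,y) over all 6 cells.
  cell (a,1): −0.01·ln0.01 = 0.0461
  cell (a,2): −0.28·ln0.28 = 0.3564
  cell (b,1): −0.15·ln0.15 = 0.2846
  cell (b,2): −0.12·ln0.12 = 0.2544
  cell (c,1): −0.10·ln0.10 = 0.2303
  cell (c,2): −0.34·ln0.34 = 0.3668
Sum = 1.539 nats.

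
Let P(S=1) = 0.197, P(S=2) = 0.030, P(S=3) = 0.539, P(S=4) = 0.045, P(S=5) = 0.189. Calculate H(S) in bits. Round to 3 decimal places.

1.750 bits

H(S) = −Σ p·log₂ p.
  −(0.197)·log₂(0.197) = 0.4617
  −(0.030)·log₂(0.030) = 0.1518
  −(0.539)·log₂(0.539) = 0.4806
  −(0.045)·log₂(0.045) = 0.2013
  −(0.189)·log₂(0.189) = 0.4543
Sum: 0.4617 + 0.1518 + 0.4806 + 0.2013 + 0.4543 = 1.750 bits.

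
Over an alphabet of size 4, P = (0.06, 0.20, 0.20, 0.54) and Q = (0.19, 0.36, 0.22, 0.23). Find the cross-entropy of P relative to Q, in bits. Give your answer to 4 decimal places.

H(P,Q) = −Σ p·log₂ q.
  −0.06·log₂(0.19) = 0.14376
  −0.20·log₂(0.36) = 0.29479
  −0.20·log₂(0.22) = 0.43688
  −0.54·log₂(0.23) = 1.14496
H(P,Q) = 2.0204 bits.

2.0204 bits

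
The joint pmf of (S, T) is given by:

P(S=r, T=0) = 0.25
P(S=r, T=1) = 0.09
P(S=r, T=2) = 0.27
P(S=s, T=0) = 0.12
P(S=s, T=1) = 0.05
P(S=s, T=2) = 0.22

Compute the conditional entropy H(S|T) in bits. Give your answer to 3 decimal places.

Marginals: p(S) = (0.6100, 0.3900), p(T) = (0.3700, 0.1400, 0.4900).
H(S|T) = Σ p(T) · H(S|T=·).
  T=0: p=0.3700, H(S|T=0) = 0.9090
  T=1: p=0.1400, H(S|T=1) = 0.9403
  T=2: p=0.4900, H(S|T=2) = 0.9925
Weighted sum = 0.954 bits.

0.954 bits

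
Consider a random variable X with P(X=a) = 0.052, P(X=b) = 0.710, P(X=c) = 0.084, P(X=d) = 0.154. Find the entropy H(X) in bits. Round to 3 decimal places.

1.288 bits

H(X) = −Σ p·log₂ p.
  −(0.052)·log₂(0.052) = 0.2218
  −(0.710)·log₂(0.710) = 0.3508
  −(0.084)·log₂(0.084) = 0.3002
  −(0.154)·log₂(0.154) = 0.4156
Sum: 0.2218 + 0.3508 + 0.3002 + 0.4156 = 1.288 bits.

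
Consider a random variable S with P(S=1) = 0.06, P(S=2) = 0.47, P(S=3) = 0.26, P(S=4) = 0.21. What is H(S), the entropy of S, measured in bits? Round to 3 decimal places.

H(S) = −Σ p·log₂ p.
  −(0.06)·log₂(0.06) = 0.2435
  −(0.47)·log₂(0.47) = 0.5120
  −(0.26)·log₂(0.26) = 0.5053
  −(0.21)·log₂(0.21) = 0.4728
Sum: 0.2435 + 0.5120 + 0.5053 + 0.4728 = 1.734 bits.

1.734 bits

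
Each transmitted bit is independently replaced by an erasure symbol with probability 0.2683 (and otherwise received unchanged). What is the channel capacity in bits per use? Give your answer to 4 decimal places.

Binary erasure channel: capacity C = 1 − ε.
C = 1 − 0.2683 = 0.7317 bits per channel use.

0.7317 bits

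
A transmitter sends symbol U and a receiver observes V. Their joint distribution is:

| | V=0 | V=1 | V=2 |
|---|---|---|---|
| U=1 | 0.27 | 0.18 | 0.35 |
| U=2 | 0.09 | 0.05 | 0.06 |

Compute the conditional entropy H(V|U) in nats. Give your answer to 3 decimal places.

1.065 nats

Marginals: p(U) = (0.8000, 0.2000), p(V) = (0.3600, 0.2300, 0.4100).
H(V|U) = Σ p(U) · H(V|U=·).
  U=1: p=0.8000, H(V|U=1) = 1.0639
  U=2: p=0.2000, H(V|U=2) = 1.0671
Weighted sum = 1.065 nats.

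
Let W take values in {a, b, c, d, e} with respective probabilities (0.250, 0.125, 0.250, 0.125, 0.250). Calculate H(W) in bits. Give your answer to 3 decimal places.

2.250 bits

H(W) = −Σ p·log₂ p.
  −(0.250)·log₂(0.250) = 0.5000
  −(0.125)·log₂(0.125) = 0.3750
  −(0.250)·log₂(0.250) = 0.5000
  −(0.125)·log₂(0.125) = 0.3750
  −(0.250)·log₂(0.250) = 0.5000
Sum: 0.5000 + 0.3750 + 0.5000 + 0.3750 + 0.5000 = 2.250 bits.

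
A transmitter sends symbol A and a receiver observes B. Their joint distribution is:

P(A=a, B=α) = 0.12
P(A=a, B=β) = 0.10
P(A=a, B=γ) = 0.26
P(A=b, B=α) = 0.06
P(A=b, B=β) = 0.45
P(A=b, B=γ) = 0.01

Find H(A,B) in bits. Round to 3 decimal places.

2.033 bits

H(A,B) = −Σ p(x,y)·log₂ p(x,y) over all 6 cells.
  cell (a,α): −0.12·log₂0.12 = 0.3671
  cell (a,β): −0.10·log₂0.10 = 0.3322
  cell (a,γ): −0.26·log₂0.26 = 0.5053
  cell (b,α): −0.06·log₂0.06 = 0.2435
  cell (b,β): −0.45·log₂0.45 = 0.5184
  cell (b,γ): −0.01·log₂0.01 = 0.0664
Sum = 2.033 bits.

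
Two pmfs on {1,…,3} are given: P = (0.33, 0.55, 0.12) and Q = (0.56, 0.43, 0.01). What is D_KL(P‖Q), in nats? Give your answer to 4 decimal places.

D(P‖Q) = Σ p·ln(p/q).
  0.33·ln(0.33/0.56) = -0.17452
  0.55·ln(0.55/0.43) = 0.13537
  0.12·ln(0.12/0.01) = 0.29819
D(P‖Q) = 0.2590 nats.

0.2590 nats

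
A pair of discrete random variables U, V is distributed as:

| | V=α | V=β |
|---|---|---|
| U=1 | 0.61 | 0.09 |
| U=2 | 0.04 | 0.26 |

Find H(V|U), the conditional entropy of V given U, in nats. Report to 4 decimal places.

Marginals: p(U) = (0.7000, 0.3000), p(V) = (0.6500, 0.3500).
H(V|U) = Σ p(U) · H(V|U=·).
  U=1: p=0.7000, H(V|U=1) = 0.3837
  U=2: p=0.3000, H(V|U=2) = 0.3927
Weighted sum = 0.3864 nats.

0.3864 nats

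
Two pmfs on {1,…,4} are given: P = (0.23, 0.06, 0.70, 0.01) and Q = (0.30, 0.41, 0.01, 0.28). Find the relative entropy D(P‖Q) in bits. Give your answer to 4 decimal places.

D(P‖Q) = Σ p·log₂(p/q).
  0.23·log₂(0.23/0.30) = -0.08817
  0.06·log₂(0.06/0.41) = -0.16636
  0.70·log₂(0.70/0.01) = 4.29050
  0.01·log₂(0.01/0.28) = -0.04807
D(P‖Q) = 3.9879 bits.

3.9879 bits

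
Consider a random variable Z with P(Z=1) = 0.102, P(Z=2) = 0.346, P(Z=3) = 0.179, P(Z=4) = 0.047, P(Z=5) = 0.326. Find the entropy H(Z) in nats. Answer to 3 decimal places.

1.417 nats

H(Z) = −Σ p·ln p.
  −(0.102)·ln(0.102) = 0.2328
  −(0.346)·ln(0.346) = 0.3672
  −(0.179)·ln(0.179) = 0.3079
  −(0.047)·ln(0.047) = 0.1437
  −(0.326)·ln(0.326) = 0.3654
Sum: 0.2328 + 0.3672 + 0.3079 + 0.1437 + 0.3654 = 1.417 nats.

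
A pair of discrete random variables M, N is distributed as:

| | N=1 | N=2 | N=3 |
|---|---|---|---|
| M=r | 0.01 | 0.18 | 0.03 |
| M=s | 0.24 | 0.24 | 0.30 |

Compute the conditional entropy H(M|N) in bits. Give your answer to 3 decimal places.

Chain rule: H(M|N) = H(M,N) − H(N).
Marginals: p(M) = (0.2200, 0.7800), p(N) = (0.2500, 0.4200, 0.3300).
H(M,N) = 2.1729 bits; H(N) = 1.5535 bits.
H(M|N) = 2.1729 − 1.5535 = 0.619 bits.

0.619 bits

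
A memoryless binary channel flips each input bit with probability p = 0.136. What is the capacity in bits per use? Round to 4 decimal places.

Binary symmetric channel: C = 1 − h₂(ε) where h₂ is the binary entropy function.
h₂(0.136) = −0.136·log₂0.136 − 0.864·log₂0.864 = 0.5737.
C = 1 − 0.5737 = 0.4263 bits per channel use.

0.4263 bits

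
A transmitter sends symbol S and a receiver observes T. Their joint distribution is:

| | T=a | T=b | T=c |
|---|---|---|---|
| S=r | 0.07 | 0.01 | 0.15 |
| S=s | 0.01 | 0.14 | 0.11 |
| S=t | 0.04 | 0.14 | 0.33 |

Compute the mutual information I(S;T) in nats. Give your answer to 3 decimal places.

0.106 nats

Marginals: p(S) = (0.2300, 0.2600, 0.5100), p(T) = (0.1200, 0.2900, 0.5900).
I(S;T) = H(S) + H(T) − H(S,T).
H(S) = 1.0317, H(T) = 0.9247, H(S,T) = 1.8507.
I(S;T) = 1.0317 + 0.9247 − 1.8507 = 0.106 nats.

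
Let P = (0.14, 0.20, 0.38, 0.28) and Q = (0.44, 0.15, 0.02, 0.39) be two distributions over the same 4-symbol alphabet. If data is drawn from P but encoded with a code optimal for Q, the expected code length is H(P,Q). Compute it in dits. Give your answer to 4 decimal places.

H(P,Q) = −Σ p·log₁₀ q.
  −0.14·log₁₀(0.44) = 0.04992
  −0.20·log₁₀(0.15) = 0.16478
  −0.38·log₁₀(0.02) = 0.64561
  −0.28·log₁₀(0.39) = 0.11450
H(P,Q) = 0.9748 dits.

0.9748 dits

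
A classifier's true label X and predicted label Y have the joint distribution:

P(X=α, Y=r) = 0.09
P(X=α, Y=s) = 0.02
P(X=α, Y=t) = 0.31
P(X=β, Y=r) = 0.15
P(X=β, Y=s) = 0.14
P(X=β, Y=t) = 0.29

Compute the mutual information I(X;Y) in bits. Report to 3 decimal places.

Marginals: p(X) = (0.4200, 0.5800), p(Y) = (0.2400, 0.1600, 0.6000).
I(X;Y) = H(X) + H(Y) − H(X,Y).
H(X) = 0.9815, H(Y) = 1.3593, H(X,Y) = 2.2749.
I(X;Y) = 0.9815 + 1.3593 − 2.2749 = 0.066 bits.

0.066 bits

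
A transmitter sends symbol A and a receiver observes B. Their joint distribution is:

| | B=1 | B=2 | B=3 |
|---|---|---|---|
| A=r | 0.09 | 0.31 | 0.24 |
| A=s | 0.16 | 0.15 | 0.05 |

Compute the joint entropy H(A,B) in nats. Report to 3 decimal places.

1.650 nats

H(A,B) = −Σ p(x,y)·ln p(x,y) over all 6 cells.
  cell (r,1): −0.09·ln0.09 = 0.2167
  cell (r,2): −0.31·ln0.31 = 0.3631
  cell (r,3): −0.24·ln0.24 = 0.3425
  cell (s,1): −0.16·ln0.16 = 0.2932
  cell (s,2): −0.15·ln0.15 = 0.2846
  cell (s,3): −0.05·ln0.05 = 0.1498
Sum = 1.650 nats.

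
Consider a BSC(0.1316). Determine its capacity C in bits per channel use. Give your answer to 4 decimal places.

0.4382 bits

Binary symmetric channel: C = 1 − h₂(ε) where h₂ is the binary entropy function.
h₂(0.1316) = −0.1316·log₂0.1316 − 0.8684·log₂0.8684 = 0.5618.
C = 1 − 0.5618 = 0.4382 bits per channel use.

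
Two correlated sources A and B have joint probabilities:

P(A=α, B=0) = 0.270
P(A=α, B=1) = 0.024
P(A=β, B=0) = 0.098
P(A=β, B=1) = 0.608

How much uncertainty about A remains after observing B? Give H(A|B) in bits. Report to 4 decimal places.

Chain rule: H(A|B) = H(A,B) − H(B).
Marginals: p(A) = (0.2940, 0.7060), p(B) = (0.3680, 0.6320).
H(A,B) = 1.4040 bits; H(B) = 0.9491 bits.
H(A|B) = 1.4040 − 0.9491 = 0.4549 bits.

0.4549 bits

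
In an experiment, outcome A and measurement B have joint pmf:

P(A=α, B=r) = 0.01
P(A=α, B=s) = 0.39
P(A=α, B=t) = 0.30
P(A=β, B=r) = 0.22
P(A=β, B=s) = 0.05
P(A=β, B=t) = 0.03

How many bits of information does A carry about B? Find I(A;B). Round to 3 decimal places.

0.452 bits

Marginals: p(A) = (0.7000, 0.3000), p(B) = (0.2300, 0.4400, 0.3300).
I(A;B) = Σ p(x,y)·log₂[p(x,y)/(p(x)p(y))].
  (α,r): 0.01·log₂(0.0621) = -0.0401
  (α,s): 0.39·log₂(1.2662) = 0.1328
  (α,t): 0.30·log₂(1.2987) = 0.1131
  (β,r): 0.22·log₂(3.1884) = 0.3680
  (β,s): 0.05·log₂(0.3788) = -0.0700
  (β,t): 0.03·log₂(0.3030) = -0.0517
Sum = 0.452 bits.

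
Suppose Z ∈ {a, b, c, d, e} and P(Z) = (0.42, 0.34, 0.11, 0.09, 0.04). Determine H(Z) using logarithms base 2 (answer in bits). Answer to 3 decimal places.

1.904 bits

H(Z) = −Σ p·log₂ p.
  −(0.42)·log₂(0.42) = 0.5256
  −(0.34)·log₂(0.34) = 0.5292
  −(0.11)·log₂(0.11) = 0.3503
  −(0.09)·log₂(0.09) = 0.3127
  −(0.04)·log₂(0.04) = 0.1858
Sum: 0.5256 + 0.5292 + 0.3503 + 0.3127 + 0.1858 = 1.904 bits.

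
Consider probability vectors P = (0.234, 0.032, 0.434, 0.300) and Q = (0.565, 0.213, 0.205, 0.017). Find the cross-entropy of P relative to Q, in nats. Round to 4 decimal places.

2.0932 nats

H(P,Q) = −Σ p·ln q.
  −0.234·ln(0.565) = 0.13360
  −0.032·ln(0.213) = 0.04949
  −0.434·ln(0.205) = 0.68778
  −0.300·ln(0.017) = 1.22236
H(P,Q) = 2.0932 nats.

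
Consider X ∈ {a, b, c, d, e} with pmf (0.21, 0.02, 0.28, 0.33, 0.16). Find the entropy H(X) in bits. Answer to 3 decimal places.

2.051 bits

H(X) = −Σ p·log₂ p.
  −(0.21)·log₂(0.21) = 0.4728
  −(0.02)·log₂(0.02) = 0.1129
  −(0.28)·log₂(0.28) = 0.5142
  −(0.33)·log₂(0.33) = 0.5278
  −(0.16)·log₂(0.16) = 0.4230
Sum: 0.4728 + 0.1129 + 0.5142 + 0.5278 + 0.4230 = 2.051 bits.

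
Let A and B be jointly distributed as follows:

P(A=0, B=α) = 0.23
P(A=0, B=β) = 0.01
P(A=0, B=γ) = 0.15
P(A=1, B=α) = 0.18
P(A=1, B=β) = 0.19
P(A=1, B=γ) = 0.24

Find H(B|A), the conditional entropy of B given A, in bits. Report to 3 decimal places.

1.395 bits

Marginals: p(A) = (0.3900, 0.6100), p(B) = (0.4100, 0.2000, 0.3900).
H(B|A) = Σ p(A) · H(B|A=·).
  A=0: p=0.3900, H(B|A=0) = 1.1150
  A=1: p=0.6100, H(B|A=1) = 1.5732
Weighted sum = 1.395 bits.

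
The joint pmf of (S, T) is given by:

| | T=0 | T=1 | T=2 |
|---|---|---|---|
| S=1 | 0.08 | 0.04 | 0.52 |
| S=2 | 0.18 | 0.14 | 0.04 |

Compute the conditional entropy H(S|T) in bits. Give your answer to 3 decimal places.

Marginals: p(S) = (0.6400, 0.3600), p(T) = (0.2600, 0.1800, 0.5600).
H(S|T) = Σ p(T) · H(S|T=·).
  T=0: p=0.2600, H(S|T=0) = 0.8905
  T=1: p=0.1800, H(S|T=1) = 0.7642
  T=2: p=0.5600, H(S|T=2) = 0.3712
Weighted sum = 0.577 bits.

0.577 bits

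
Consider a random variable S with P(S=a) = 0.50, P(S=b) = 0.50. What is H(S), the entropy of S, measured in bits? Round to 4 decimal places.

1.0000 bits

H(S) = −Σ p·log₂ p.
  −(0.50)·log₂(0.50) = 0.50000
  −(0.50)·log₂(0.50) = 0.50000
Sum: 0.50000 + 0.50000 = 1.0000 bits.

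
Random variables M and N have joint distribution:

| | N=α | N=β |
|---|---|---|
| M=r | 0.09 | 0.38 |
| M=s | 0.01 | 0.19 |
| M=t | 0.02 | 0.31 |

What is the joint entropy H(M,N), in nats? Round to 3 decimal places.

1.387 nats

H(M,N) = −Σ p(x,y)·ln p(x,y) over all 6 cells.
  cell (r,α): −0.09·ln0.09 = 0.2167
  cell (r,β): −0.38·ln0.38 = 0.3677
  cell (s,α): −0.01·ln0.01 = 0.0461
  cell (s,β): −0.19·ln0.19 = 0.3155
  cell (t,α): −0.02·ln0.02 = 0.0782
  cell (t,β): −0.31·ln0.31 = 0.3631
Sum = 1.387 nats.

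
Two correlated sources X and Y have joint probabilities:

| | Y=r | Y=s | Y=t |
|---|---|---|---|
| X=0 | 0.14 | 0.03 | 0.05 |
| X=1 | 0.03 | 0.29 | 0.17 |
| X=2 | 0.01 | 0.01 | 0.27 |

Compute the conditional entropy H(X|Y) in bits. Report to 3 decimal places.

Chain rule: H(X|Y) = H(X,Y) − H(Y).
Marginals: p(X) = (0.2200, 0.4900, 0.2900), p(Y) = (0.1800, 0.3300, 0.4900).
H(X,Y) = 2.5121 bits; H(Y) = 1.4774 bits.
H(X|Y) = 2.5121 − 1.4774 = 1.035 bits.

1.035 bits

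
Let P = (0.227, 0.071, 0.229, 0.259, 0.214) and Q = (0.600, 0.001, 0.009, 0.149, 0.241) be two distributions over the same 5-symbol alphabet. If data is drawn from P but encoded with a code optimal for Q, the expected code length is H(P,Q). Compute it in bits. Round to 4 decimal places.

H(P,Q) = −Σ p·log₂ q.
  −0.227·log₂(0.600) = 0.16729
  −0.071·log₂(0.001) = 0.70757
  −0.229·log₂(0.009) = 1.55625
  −0.259·log₂(0.149) = 0.71137
  −0.214·log₂(0.241) = 0.43932
H(P,Q) = 3.5818 bits.

3.5818 bits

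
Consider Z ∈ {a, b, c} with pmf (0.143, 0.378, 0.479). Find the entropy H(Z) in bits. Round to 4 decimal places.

H(Z) = −Σ p·log₂ p.
  −(0.143)·log₂(0.143) = 0.40125
  −(0.378)·log₂(0.378) = 0.53054
  −(0.479)·log₂(0.479) = 0.50865
Sum: 0.40125 + 0.53054 + 0.50865 = 1.4404 bits.

1.4404 bits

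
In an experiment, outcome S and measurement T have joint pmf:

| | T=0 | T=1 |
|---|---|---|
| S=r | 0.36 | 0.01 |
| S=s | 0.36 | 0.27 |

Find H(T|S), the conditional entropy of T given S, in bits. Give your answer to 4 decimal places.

0.6870 bits

Marginals: p(S) = (0.3700, 0.6300), p(T) = (0.7200, 0.2800).
H(T|S) = Σ p(S) · H(T|S=·).
  S=r: p=0.3700, H(T|S=r) = 0.1793
  S=s: p=0.6300, H(T|S=s) = 0.9852
Weighted sum = 0.6870 bits.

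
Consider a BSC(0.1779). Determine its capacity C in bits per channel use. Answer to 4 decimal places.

Binary symmetric channel: C = 1 − h₂(ε) where h₂ is the binary entropy function.
h₂(0.1779) = −0.1779·log₂0.1779 − 0.8221·log₂0.8221 = 0.6755.
C = 1 − 0.6755 = 0.3245 bits per channel use.

0.3245 bits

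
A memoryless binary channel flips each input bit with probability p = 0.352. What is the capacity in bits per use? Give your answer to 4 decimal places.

Binary symmetric channel: C = 1 − h₂(ε) where h₂ is the binary entropy function.
h₂(0.352) = −0.352·log₂0.352 − 0.648·log₂0.648 = 0.9358.
C = 1 − 0.9358 = 0.0642 bits per channel use.

0.0642 bits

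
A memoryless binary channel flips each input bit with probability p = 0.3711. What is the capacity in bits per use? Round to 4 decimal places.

Binary symmetric channel: C = 1 − h₂(ε) where h₂ is the binary entropy function.
h₂(0.3711) = −0.3711·log₂0.3711 − 0.6289·log₂0.6289 = 0.9515.
C = 1 − 0.9515 = 0.0485 bits per channel use.

0.0485 bits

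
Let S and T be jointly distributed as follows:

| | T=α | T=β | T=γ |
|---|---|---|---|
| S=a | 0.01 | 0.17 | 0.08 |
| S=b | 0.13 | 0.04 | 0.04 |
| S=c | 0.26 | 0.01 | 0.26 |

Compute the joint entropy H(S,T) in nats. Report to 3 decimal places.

1.819 nats

H(S,T) = −Σ p(x,y)·ln p(x,y) over all 9 cells.
  cell (a,α): −0.01·ln0.01 = 0.0461
  cell (a,β): −0.17·ln0.17 = 0.3012
  cell (a,γ): −0.08·ln0.08 = 0.2021
  cell (b,α): −0.13·ln0.13 = 0.2652
  cell (b,β): −0.04·ln0.04 = 0.1288
  cell (b,γ): −0.04·ln0.04 = 0.1288
  cell (c,α): −0.26·ln0.26 = 0.3502
  cell (c,β): −0.01·ln0.01 = 0.0461
  cell (c,γ): −0.26·ln0.26 = 0.3502
Sum = 1.819 nats.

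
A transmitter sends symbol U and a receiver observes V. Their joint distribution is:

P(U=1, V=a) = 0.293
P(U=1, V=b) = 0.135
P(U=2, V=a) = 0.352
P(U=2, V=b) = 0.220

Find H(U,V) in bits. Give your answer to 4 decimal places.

1.9197 bits

H(U,V) = −Σ p(x,y)·log₂ p(x,y) over all 4 cells.
  cell (1,a): −0.293·log₂0.293 = 0.51891
  cell (1,b): −0.135·log₂0.135 = 0.39001
  cell (2,a): −0.352·log₂0.352 = 0.53024
  cell (2,b): −0.220·log₂0.220 = 0.48057
Sum = 1.9197 bits.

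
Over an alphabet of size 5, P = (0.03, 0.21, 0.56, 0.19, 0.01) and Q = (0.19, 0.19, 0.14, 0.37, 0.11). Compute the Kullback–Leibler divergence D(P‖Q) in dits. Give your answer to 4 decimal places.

D(P‖Q) = Σ p·log₁₀(p/q).
  0.03·log₁₀(0.03/0.19) = -0.02405
  0.21·log₁₀(0.21/0.19) = 0.00913
  0.56·log₁₀(0.56/0.14) = 0.33715
  0.19·log₁₀(0.19/0.37) = -0.05500
  0.01·log₁₀(0.01/0.11) = -0.01041
D(P‖Q) = 0.2568 dits.

0.2568 dits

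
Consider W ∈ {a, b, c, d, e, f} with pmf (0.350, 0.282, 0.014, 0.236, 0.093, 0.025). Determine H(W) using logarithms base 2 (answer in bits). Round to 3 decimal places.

2.075 bits

H(W) = −Σ p·log₂ p.
  −(0.350)·log₂(0.350) = 0.5301
  −(0.282)·log₂(0.282) = 0.5150
  −(0.014)·log₂(0.014) = 0.0862
  −(0.236)·log₂(0.236) = 0.4916
  −(0.093)·log₂(0.093) = 0.3187
  −(0.025)·log₂(0.025) = 0.1330
Sum: 0.5301 + 0.5150 + 0.0862 + 0.4916 + 0.3187 + 0.1330 = 2.075 bits.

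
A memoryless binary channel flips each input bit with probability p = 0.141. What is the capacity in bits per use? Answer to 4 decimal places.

Binary symmetric channel: C = 1 − h₂(ε) where h₂ is the binary entropy function.
h₂(0.141) = −0.141·log₂0.141 − 0.859·log₂0.859 = 0.5869.
C = 1 − 0.5869 = 0.4131 bits per channel use.

0.4131 bits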